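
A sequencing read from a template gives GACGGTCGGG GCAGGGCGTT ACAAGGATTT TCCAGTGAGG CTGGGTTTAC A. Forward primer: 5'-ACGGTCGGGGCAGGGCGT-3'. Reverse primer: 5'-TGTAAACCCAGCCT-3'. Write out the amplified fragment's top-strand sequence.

5'-ACGGTCGGGGCAGGGCGTTACAAGGATTTTCCAGTGAGGCTGGGTTTACA-3'

Forward primer ACGGTCGGGGCAGGGCGT is found on the top strand at positions 2–19.
Taking the reverse complement of TGTAAACCCAGCCT gives AGGCTGGGTTTACA, found at positions 38–51 on the template; the primer anneals here to the top strand with its 3' end pointing upstream.
The product is the template from position 2 through 51 (50 bp).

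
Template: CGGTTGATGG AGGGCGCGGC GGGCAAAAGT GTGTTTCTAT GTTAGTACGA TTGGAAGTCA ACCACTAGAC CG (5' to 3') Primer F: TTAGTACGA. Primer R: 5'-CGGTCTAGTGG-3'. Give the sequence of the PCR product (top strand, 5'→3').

Forward primer TTAGTACGA is found on the top strand at positions 42–50.
Reverse complement of the reverse primer: CCACTAGACCG. This occurs on the top strand at positions 62–72.
The product is the template from position 42 through 72 (31 bp).

5'-TTAGTACGATTGGAAGTCAACCACTAGACCG-3'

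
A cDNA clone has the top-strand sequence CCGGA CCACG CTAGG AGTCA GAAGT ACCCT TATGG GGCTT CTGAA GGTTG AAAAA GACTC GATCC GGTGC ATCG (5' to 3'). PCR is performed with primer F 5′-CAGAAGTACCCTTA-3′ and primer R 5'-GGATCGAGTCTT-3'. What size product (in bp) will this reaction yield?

47 bp

Scanning the template, CAGAAGTACCCTTA occurs at positions 19–32; this primer anneals to the bottom strand there with its 3' end pointing downstream.
The reverse primer's reverse complement is AAGACTCGATCC, which matches the template at positions 54–65.
The product runs from position 19 to position 65, so its length is 65 − 19 + 1 = 47 bp.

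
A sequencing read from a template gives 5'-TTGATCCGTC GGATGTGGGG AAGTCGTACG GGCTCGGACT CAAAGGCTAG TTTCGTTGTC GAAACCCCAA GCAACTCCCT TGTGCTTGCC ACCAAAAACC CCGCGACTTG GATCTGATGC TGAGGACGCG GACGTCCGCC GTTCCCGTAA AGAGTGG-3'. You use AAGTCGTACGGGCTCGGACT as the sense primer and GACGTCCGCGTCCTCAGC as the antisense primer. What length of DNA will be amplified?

116 bp

Forward primer AAGTCGTACGGGCTCGGACT is found on the top strand at positions 21–40.
Taking the reverse complement of GACGTCCGCGTCCTCAGC gives GCTGAGGACGCGGACGTC, found at positions 119–136 on the template; the primer anneals here to the top strand with its 3' end pointing upstream.
Product length = (reverse-primer end) − (forward-primer start) + 1 = 136 − 21 + 1 = 116 bp.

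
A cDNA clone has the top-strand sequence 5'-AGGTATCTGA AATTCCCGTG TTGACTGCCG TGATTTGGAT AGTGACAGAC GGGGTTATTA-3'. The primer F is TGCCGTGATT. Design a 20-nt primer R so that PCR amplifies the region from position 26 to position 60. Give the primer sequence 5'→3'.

5'-TAATAACCCCGTCTGTCACT-3'

The product's 3' end on the top strand is position 60.
The reverse primer anneals to the top strand over positions 41–60, i.e. to AGTGACAGACGGGGTTATTA.
Its sequence written 5'→3' is the reverse complement: TAATAACCCCGTCTGTCACT.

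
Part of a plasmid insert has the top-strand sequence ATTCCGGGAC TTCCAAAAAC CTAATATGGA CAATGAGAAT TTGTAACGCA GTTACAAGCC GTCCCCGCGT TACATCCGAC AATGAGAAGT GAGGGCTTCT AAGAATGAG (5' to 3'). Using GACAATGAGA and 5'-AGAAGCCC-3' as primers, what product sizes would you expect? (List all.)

72 bp, 23 bp

The forward primer GACAATGAGA matches the top strand at positions 29–38, 78–87.
The reverse primer's reverse complement is GGGCTTCT, matching at positions 93–100.
Each forward site pairs with the reverse site to give a product ending at position 100: sizes 72, 23 bp.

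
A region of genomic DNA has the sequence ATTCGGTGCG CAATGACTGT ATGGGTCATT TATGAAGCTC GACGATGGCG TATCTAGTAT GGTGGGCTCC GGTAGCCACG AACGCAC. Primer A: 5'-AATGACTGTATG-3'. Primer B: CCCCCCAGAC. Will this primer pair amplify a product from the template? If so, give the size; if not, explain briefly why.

Primer B (CCCCCCAGAC) does not match the top strand, and its reverse complement GTCTGGGGGG does not match either.
With no annealing site for primer B, no amplification occurs.

No product — primer B has no binding site in the template.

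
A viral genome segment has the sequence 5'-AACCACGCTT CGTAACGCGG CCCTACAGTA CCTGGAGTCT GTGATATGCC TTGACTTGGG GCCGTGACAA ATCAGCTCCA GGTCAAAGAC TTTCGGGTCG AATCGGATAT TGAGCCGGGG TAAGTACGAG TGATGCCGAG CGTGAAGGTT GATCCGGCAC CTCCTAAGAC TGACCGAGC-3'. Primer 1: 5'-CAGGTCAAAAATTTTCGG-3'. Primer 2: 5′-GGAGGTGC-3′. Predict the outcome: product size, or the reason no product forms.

Primer 1 (CAGGTCAAAAATTTTCGG) does not match the top strand, and its reverse complement CCGAAAATTTTTGACCTG does not match either.
With no annealing site for primer 1, no amplification occurs.

No product — primer 1 has no binding site in the template.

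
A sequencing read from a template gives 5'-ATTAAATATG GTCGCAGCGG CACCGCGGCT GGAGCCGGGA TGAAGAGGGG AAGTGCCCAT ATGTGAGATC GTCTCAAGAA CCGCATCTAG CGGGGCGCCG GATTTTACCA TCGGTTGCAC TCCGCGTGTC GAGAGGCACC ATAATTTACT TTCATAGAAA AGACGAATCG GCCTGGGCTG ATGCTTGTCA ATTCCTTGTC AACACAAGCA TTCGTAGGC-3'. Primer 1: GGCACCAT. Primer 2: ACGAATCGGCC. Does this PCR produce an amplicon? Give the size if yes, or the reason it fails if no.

Primer 1 (GGCACCAT) matches the top strand at positions 135–142 (3' end points downstream).
Primer 2 (ACGAATCGGCC) also matches the top strand directly, at positions 163–173 — its reverse complement GGCCGATTCGT is not present.
Both primers anneal to the bottom strand with 3' ends pointing the same way, so neither can prime synthesis back toward the other.

No product — both primers anneal to the same strand and extend in the same direction.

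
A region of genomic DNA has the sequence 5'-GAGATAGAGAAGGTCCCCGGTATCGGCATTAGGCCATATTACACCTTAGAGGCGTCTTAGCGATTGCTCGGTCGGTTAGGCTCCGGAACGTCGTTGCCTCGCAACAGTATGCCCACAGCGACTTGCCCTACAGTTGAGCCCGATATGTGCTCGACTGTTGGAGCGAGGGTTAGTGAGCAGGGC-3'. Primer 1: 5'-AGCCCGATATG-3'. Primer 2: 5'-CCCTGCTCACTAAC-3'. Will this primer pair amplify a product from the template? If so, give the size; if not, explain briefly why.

Primer 1 (AGCCCGATATG) matches the top strand at positions 137–147; it acts as a forward primer.
Primer 2's reverse complement is GTTAGTGAGCAGGG, matching the top strand at positions 169–182; it acts as a reverse primer.
The 3' ends face each other across positions 137–182, giving a 46 bp product.

Yes — a 46 bp product.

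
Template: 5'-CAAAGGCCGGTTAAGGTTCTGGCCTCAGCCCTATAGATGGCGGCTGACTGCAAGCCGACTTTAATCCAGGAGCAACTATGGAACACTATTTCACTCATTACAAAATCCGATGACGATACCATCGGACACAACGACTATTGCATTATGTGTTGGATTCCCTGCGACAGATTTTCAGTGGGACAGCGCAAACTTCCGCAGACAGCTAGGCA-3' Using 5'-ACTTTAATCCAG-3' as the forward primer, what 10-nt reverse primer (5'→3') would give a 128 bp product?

The forward primer binds at positions 58–69, so a 128 bp product ends at position 58 + 128 − 1 = 185.
The reverse primer anneals to the top strand over positions 176–185, i.e. to TGGGACAGCG.
Its sequence written 5'→3' is the reverse complement: CGCTGTCCCA.

5'-CGCTGTCCCA-3'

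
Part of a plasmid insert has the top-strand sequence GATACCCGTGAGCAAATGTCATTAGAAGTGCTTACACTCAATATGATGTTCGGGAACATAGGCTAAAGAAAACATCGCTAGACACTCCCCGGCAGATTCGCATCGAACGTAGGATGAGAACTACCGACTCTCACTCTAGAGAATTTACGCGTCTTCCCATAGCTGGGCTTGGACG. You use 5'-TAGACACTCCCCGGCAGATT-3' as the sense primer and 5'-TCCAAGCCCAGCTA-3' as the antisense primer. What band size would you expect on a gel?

95 bp

The forward primer matches the template at positions 79–98.
Reverse complement of the reverse primer: TAGCTGGGCTTGGA. This occurs on the top strand at positions 160–173.
Product length = (reverse-primer end) − (forward-primer start) + 1 = 173 − 79 + 1 = 95 bp.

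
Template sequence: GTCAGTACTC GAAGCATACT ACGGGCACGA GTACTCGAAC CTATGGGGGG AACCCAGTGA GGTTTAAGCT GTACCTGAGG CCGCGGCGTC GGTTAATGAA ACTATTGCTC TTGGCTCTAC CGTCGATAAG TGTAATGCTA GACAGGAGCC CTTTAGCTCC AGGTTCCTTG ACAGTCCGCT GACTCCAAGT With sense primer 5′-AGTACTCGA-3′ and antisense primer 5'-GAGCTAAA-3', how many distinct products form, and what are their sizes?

The forward primer AGTACTCGA matches the top strand at positions 4–12, 30–38.
The reverse primer's reverse complement is TTTAGCTC, matching at positions 152–159.
Each forward site pairs with the reverse site to give a product ending at position 159: sizes 156, 130 bp.

Two products: 156 bp, 130 bp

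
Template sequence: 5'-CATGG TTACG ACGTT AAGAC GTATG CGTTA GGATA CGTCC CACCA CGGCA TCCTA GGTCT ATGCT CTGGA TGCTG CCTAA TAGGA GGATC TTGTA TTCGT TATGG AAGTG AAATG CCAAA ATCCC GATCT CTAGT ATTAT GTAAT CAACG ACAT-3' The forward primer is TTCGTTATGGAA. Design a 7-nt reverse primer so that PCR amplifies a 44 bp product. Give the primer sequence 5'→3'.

The forward primer binds at positions 96–107, so a 44 bp product ends at position 96 + 44 − 1 = 139.
The reverse primer anneals to the top strand over positions 133–139, i.e. to AGTATTA.
Its sequence written 5'→3' is the reverse complement: TAATACT.

5'-TAATACT-3'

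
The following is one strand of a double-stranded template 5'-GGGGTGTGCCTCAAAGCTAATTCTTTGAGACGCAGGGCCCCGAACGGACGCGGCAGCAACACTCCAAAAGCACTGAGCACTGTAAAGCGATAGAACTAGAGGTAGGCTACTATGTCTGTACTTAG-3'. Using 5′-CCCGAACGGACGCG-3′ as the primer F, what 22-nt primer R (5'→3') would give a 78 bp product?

5'-GACATAGTAGCCTACCTCTAGT-3'

The forward primer binds at positions 39–52, so a 78 bp product ends at position 39 + 78 − 1 = 116.
The reverse primer anneals to the top strand over positions 95–116, i.e. to ACTAGAGGTAGGCTACTATGTC.
Its sequence written 5'→3' is the reverse complement: GACATAGTAGCCTACCTCTAGT.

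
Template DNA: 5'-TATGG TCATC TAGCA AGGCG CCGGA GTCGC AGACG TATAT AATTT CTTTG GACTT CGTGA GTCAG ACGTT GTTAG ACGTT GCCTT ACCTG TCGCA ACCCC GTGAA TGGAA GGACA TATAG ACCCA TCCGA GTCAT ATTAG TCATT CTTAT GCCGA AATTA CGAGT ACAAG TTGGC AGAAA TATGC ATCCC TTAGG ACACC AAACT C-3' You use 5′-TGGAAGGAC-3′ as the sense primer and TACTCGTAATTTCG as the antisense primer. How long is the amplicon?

Scanning the template, TGGAAGGAC occurs at positions 106–114; this primer anneals to the bottom strand there with its 3' end pointing downstream.
Reverse complement of the reverse primer: CGAAATTACGAGTA. This occurs on the top strand at positions 153–166.
Product length = (reverse-primer end) − (forward-primer start) + 1 = 166 − 106 + 1 = 61 bp.

61 bp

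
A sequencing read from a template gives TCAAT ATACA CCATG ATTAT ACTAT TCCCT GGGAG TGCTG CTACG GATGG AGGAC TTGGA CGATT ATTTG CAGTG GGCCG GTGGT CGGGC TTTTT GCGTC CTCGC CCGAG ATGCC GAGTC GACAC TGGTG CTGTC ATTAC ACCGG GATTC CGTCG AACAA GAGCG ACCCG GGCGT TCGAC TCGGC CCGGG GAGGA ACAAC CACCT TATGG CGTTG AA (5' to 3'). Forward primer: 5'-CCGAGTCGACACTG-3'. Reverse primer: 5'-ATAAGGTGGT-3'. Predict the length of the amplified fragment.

Scanning the template, CCGAGTCGACACTG occurs at positions 114–127; this primer anneals to the bottom strand there with its 3' end pointing downstream.
The reverse primer's reverse complement is ACCACCTTAT, which matches the template at positions 199–208.
Amplicon spans positions 114–208: 95 bp.

95 bp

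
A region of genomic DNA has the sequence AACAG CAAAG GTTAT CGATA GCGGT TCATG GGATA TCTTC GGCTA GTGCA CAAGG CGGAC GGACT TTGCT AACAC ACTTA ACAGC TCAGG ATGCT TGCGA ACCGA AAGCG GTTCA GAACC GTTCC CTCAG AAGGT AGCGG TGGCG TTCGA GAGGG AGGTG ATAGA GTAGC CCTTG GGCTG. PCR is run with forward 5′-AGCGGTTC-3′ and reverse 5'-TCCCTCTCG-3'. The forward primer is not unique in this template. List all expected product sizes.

The forward primer AGCGGTTC matches the top strand at positions 20–27, 107–114.
The reverse primer's reverse complement is CGAGAGGGA, matching at positions 148–156.
Each forward site pairs with the reverse site to give a product ending at position 156: sizes 137, 50 bp.

137 bp, 50 bp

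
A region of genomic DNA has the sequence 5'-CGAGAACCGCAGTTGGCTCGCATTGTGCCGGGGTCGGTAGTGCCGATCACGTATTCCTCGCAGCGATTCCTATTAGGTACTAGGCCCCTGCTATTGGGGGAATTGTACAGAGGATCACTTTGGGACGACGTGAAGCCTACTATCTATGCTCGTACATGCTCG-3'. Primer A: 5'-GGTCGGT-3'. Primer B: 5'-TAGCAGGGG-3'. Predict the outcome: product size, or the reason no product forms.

Yes — a 62 bp product.

Primer A (GGTCGGT) matches the top strand at positions 32–38; it acts as a forward primer.
Primer B's reverse complement is CCCCTGCTA, matching the top strand at positions 85–93; it acts as a reverse primer.
The 3' ends face each other across positions 32–93, giving a 62 bp product.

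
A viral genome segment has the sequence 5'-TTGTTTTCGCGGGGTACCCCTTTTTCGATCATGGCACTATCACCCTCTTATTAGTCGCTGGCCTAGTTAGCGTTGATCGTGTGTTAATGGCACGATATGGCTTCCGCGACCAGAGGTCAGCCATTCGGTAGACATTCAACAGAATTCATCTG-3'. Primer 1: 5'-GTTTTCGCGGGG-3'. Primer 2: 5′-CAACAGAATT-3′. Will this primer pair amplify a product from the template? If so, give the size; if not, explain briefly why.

Primer 1 (GTTTTCGCGGGG) matches the top strand at positions 3–14 (3' end points downstream).
Primer 2 (CAACAGAATT) also matches the top strand directly, at positions 137–146 — its reverse complement AATTCTGTTG is not present.
Both primers anneal to the bottom strand with 3' ends pointing the same way, so neither can prime synthesis back toward the other.

No product — both primers anneal to the same strand and extend in the same direction.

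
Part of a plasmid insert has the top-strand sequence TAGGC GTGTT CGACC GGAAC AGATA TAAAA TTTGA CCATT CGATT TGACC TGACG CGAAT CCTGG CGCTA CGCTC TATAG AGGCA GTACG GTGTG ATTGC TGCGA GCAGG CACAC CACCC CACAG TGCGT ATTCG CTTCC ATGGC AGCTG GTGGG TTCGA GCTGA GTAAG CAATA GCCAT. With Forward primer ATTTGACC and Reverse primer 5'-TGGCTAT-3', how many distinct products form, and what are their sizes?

The forward primer ATTTGACC matches the top strand at positions 30–37, 43–50.
The reverse primer's reverse complement is ATAGCCA, matching at positions 173–179.
Each forward site pairs with the reverse site to give a product ending at position 179: sizes 150, 137 bp.

Two products: 150 bp, 137 bp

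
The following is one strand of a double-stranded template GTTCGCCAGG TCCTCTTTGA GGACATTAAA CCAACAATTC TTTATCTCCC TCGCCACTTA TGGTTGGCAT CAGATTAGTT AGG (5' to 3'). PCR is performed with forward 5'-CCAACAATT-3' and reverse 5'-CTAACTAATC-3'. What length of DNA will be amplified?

Forward primer CCAACAATT is found on the top strand at positions 31–39.
Taking the reverse complement of CTAACTAATC gives GATTAGTTAG, found at positions 73–82 on the template; the primer anneals here to the top strand with its 3' end pointing upstream.
Product length = (reverse-primer end) − (forward-primer start) + 1 = 82 − 31 + 1 = 52 bp.

52 bp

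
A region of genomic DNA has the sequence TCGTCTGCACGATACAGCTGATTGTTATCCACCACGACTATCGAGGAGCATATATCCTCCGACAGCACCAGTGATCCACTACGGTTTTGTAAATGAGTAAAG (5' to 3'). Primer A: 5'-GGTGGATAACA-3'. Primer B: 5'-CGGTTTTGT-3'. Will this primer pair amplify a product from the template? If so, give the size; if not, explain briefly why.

Primer A (GGTGGATAACA) has reverse complement TGTTATCCACC, which matches the top strand at positions 23–33; primer A anneals to the top strand there with its 3' end pointing upstream toward position 23.
Primer B (CGGTTTTGT) matches the top strand directly at positions 82–90; it anneals to the bottom strand with its 3' end pointing downstream toward position 90.
The 3' ends diverge (primer A extends toward position 1, primer B toward position 102), so the primers never converge on a shared product.

No product — the primers' 3' ends point away from each other.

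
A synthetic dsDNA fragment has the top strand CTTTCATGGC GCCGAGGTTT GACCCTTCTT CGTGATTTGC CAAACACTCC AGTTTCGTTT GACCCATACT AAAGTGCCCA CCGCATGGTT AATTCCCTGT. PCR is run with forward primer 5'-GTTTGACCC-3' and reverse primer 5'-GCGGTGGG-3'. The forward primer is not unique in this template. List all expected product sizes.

68 bp, 28 bp

The forward primer GTTTGACCC matches the top strand at positions 17–25, 57–65.
The reverse primer's reverse complement is CCCACCGC, matching at positions 77–84.
Each forward site pairs with the reverse site to give a product ending at position 84: sizes 68, 28 bp.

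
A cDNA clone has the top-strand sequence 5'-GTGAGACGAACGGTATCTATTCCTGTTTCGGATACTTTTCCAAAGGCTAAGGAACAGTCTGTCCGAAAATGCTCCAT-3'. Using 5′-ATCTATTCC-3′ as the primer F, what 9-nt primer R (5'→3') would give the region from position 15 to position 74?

5'-GAGCATTTT-3'

The product's 3' end on the top strand is position 74.
The reverse primer anneals to the top strand over positions 66–74, i.e. to AAAATGCTC.
Its sequence written 5'→3' is the reverse complement: GAGCATTTT.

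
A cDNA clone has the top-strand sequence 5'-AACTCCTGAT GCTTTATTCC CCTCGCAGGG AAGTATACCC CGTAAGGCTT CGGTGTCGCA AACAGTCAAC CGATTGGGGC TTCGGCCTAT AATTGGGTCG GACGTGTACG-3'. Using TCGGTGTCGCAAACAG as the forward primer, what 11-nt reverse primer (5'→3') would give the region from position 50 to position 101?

The product's 3' end on the top strand is position 101.
The reverse primer anneals to the top strand over positions 91–101, i.e. to AATTGGGTCGG.
Its sequence written 5'→3' is the reverse complement: CCGACCCAATT.

5'-CCGACCCAATT-3'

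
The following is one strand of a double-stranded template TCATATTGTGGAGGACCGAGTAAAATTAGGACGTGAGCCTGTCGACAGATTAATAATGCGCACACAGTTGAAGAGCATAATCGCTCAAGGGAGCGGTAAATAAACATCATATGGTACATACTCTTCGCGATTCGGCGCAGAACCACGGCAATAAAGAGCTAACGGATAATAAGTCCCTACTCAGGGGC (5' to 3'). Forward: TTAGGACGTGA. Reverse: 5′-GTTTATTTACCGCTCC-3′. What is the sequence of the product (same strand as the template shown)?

5'-TTAGGACGTGAGCCTGTCGACAGATTAATAATGCGCACACAGTTGAAGAGCATAATCGCTCAAGGGAGCGGTAAATAAAC-3'

Forward primer TTAGGACGTGA is found on the top strand at positions 26–36.
Taking the reverse complement of GTTTATTTACCGCTCC gives GGAGCGGTAAATAAAC, found at positions 90–105 on the template; the primer anneals here to the top strand with its 3' end pointing upstream.
The product is the template from position 26 through 105 (80 bp).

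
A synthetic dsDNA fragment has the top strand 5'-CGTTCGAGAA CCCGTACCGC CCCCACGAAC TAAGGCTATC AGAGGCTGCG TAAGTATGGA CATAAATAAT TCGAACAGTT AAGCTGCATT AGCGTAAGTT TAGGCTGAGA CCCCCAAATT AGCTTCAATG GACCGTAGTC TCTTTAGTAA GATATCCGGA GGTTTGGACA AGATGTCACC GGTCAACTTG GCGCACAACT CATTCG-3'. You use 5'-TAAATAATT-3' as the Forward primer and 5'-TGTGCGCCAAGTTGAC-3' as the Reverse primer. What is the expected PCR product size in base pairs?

135 bp

Forward primer TAAATAATT is found on the top strand at positions 63–71.
The reverse primer's reverse complement is GTCAACTTGGCGCACA, which matches the template at positions 182–197.
The product runs from position 63 to position 197, so its length is 197 − 63 + 1 = 135 bp.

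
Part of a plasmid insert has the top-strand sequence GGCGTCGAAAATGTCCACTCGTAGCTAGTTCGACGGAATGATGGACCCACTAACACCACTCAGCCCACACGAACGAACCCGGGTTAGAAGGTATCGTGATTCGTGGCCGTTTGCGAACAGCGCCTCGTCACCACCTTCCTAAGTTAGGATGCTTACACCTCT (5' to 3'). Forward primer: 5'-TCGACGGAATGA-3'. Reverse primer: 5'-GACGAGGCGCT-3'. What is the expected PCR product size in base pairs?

100 bp

The forward primer matches the template at positions 30–41.
Taking the reverse complement of GACGAGGCGCT gives AGCGCCTCGTC, found at positions 119–129 on the template; the primer anneals here to the top strand with its 3' end pointing upstream.
Product length = (reverse-primer end) − (forward-primer start) + 1 = 129 − 30 + 1 = 100 bp.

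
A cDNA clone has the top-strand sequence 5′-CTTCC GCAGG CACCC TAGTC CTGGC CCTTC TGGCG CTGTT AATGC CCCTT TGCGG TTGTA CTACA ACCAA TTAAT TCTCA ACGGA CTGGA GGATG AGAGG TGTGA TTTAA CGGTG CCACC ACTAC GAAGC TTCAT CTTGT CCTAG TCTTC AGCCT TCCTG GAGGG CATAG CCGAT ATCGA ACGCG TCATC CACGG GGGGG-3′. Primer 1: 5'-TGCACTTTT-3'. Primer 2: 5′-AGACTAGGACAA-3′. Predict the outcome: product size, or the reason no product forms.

No product — primer 1 has no binding site in the template.

Primer 1 (TGCACTTTT) does not match the top strand, and its reverse complement AAAAGTGCA does not match either.
With no annealing site for primer 1, no amplification occurs.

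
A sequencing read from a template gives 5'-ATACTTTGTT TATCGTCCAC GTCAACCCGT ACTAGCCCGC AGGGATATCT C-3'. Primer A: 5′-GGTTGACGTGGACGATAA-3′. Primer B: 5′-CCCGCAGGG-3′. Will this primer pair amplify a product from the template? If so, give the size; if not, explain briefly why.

Primer A (GGTTGACGTGGACGATAA) has reverse complement TTATCGTCCACGTCAACC, which matches the top strand at positions 10–27; primer A anneals to the top strand there with its 3' end pointing upstream toward position 10.
Primer B (CCCGCAGGG) matches the top strand directly at positions 36–44; it anneals to the bottom strand with its 3' end pointing downstream toward position 44.
The 3' ends diverge (primer A extends toward position 1, primer B toward position 51), so the primers never converge on a shared product.

No product — the primers' 3' ends point away from each other.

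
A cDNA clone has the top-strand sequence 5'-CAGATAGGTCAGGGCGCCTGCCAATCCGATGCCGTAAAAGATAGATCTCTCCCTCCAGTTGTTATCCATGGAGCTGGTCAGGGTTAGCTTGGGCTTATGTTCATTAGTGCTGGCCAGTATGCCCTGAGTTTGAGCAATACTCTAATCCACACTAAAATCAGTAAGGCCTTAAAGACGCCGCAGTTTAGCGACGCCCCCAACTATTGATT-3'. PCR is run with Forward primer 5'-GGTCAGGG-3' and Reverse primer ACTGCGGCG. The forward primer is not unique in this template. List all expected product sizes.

178 bp, 109 bp

The forward primer GGTCAGGG matches the top strand at positions 7–14, 76–83.
The reverse primer's reverse complement is CGCCGCAGT, matching at positions 176–184.
Each forward site pairs with the reverse site to give a product ending at position 184: sizes 178, 109 bp.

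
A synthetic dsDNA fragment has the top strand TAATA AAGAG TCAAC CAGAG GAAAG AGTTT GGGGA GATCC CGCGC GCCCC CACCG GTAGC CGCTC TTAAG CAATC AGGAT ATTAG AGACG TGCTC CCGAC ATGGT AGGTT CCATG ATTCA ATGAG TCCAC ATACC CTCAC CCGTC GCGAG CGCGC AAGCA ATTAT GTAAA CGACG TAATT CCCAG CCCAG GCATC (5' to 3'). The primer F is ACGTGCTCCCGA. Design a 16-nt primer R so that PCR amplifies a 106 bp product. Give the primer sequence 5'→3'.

5'-TGCCTGGGCTGGGAAT-3'

The forward primer binds at positions 88–99, so a 106 bp product ends at position 88 + 106 − 1 = 193.
The reverse primer anneals to the top strand over positions 178–193, i.e. to ATTCCCAGCCCAGGCA.
Its sequence written 5'→3' is the reverse complement: TGCCTGGGCTGGGAAT.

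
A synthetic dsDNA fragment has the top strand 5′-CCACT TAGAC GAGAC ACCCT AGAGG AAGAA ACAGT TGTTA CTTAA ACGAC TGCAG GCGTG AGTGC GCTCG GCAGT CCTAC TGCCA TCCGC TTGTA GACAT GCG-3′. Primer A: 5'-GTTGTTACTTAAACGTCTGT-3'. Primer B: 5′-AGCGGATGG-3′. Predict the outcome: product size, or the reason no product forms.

Primer A (GTTGTTACTTAAACGTCTGT) does not match the top strand, and its reverse complement ACAGACGTTTAAGTAACAAC does not match either.
With no annealing site for primer A, no amplification occurs.

No product — primer A has no binding site in the template.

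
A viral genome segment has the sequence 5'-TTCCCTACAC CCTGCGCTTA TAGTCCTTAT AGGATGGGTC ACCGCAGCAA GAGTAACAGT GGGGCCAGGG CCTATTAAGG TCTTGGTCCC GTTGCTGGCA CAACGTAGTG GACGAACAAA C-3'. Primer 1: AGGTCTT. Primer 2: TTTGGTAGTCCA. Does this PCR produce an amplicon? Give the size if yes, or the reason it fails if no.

No product — primer 2 has no binding site in the template.

Primer 2 (TTTGGTAGTCCA) does not match the top strand, and its reverse complement TGGACTACCAAA does not match either.
With no annealing site for primer 2, no amplification occurs.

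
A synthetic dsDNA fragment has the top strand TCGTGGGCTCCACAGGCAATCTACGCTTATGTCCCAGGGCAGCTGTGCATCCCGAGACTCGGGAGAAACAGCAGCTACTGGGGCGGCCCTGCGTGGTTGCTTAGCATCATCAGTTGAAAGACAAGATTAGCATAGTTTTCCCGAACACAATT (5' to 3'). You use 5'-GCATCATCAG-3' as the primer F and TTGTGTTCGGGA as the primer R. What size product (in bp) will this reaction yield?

47 bp

The forward primer matches the template at positions 104–113.
Taking the reverse complement of TTGTGTTCGGGA gives TCCCGAACACAA, found at positions 139–150 on the template; the primer anneals here to the top strand with its 3' end pointing upstream.
Product length = (reverse-primer end) − (forward-primer start) + 1 = 150 − 104 + 1 = 47 bp.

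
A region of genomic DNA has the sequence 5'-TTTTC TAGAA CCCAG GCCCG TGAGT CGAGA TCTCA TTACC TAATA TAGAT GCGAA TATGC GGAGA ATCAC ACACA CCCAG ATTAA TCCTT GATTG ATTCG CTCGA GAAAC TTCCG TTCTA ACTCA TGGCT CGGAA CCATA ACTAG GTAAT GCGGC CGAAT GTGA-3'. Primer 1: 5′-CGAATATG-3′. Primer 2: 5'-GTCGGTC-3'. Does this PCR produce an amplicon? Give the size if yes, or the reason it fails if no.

Primer 2 (GTCGGTC) does not match the top strand, and its reverse complement GACCGAC does not match either.
With no annealing site for primer 2, no amplification occurs.

No product — primer 2 has no binding site in the template.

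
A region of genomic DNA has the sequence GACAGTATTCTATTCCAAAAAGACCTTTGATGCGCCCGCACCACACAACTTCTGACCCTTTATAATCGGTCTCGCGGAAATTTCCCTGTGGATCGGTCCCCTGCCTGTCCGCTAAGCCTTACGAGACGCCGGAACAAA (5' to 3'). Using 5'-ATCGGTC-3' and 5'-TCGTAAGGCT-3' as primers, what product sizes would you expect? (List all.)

The forward primer ATCGGTC matches the top strand at positions 65–71, 92–98.
The reverse primer's reverse complement is AGCCTTACGA, matching at positions 115–124.
Each forward site pairs with the reverse site to give a product ending at position 124: sizes 60, 33 bp.

60 bp, 33 bp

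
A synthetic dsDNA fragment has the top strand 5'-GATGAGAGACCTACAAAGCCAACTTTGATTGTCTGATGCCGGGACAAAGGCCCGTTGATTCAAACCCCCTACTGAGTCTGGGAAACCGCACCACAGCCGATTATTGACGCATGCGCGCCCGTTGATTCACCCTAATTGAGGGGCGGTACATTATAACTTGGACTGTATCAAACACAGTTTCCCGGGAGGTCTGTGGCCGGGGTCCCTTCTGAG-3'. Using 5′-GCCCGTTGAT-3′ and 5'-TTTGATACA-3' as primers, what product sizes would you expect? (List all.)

123 bp, 56 bp

The forward primer GCCCGTTGAT matches the top strand at positions 50–59, 117–126.
The reverse primer's reverse complement is TGTATCAAA, matching at positions 164–172.
Each forward site pairs with the reverse site to give a product ending at position 172: sizes 123, 56 bp.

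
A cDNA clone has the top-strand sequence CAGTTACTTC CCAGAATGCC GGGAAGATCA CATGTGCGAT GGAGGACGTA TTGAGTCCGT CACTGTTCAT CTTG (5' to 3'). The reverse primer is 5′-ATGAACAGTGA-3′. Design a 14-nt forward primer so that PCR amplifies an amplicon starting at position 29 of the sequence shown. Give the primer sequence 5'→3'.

The reverse primer's reverse complement TCACTGTTCAT matches the template at positions 60–70; the product starts at position 29.
The forward primer is identical to the top strand over positions 29–42: CACATGTGCGATGG.

5'-CACATGTGCGATGG-3'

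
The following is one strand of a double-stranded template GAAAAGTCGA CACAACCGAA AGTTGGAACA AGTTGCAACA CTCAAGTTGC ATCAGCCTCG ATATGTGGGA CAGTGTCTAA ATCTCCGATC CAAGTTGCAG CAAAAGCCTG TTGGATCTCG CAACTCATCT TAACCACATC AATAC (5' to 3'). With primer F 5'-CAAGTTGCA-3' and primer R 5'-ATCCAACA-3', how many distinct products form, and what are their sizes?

Three products: 88 bp, 74 bp, 26 bp

The forward primer CAAGTTGCA matches the top strand at positions 29–37, 43–51, 91–99.
The reverse primer's reverse complement is TGTTGGAT, matching at positions 109–116.
Each forward site pairs with the reverse site to give a product ending at position 116: sizes 88, 74, 26 bp.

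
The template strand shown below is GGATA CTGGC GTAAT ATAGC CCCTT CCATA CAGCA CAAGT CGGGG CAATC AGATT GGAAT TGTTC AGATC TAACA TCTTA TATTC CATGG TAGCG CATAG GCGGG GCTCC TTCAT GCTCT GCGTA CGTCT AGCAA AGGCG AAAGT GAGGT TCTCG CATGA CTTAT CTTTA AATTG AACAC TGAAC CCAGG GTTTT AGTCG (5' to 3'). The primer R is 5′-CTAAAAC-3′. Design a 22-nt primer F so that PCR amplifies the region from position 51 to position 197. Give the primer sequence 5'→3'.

The reverse primer's reverse complement GTTTTAG matches the template at positions 191–197; the product starts at position 51.
The forward primer is identical to the top strand over positions 51–72: AGATTGGAATTGTTCAGATCTA.

5'-AGATTGGAATTGTTCAGATCTA-3'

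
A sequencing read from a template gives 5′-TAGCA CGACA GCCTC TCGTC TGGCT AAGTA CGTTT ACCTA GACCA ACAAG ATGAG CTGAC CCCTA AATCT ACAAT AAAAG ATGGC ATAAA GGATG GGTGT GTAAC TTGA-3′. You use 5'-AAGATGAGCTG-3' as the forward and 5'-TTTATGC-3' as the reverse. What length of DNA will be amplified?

Scanning the template, AAGATGAGCTG occurs at positions 48–58; this primer anneals to the bottom strand there with its 3' end pointing downstream.
Taking the reverse complement of TTTATGC gives GCATAAA, found at positions 84–90 on the template; the primer anneals here to the top strand with its 3' end pointing upstream.
Product length = (reverse-primer end) − (forward-primer start) + 1 = 90 − 48 + 1 = 43 bp.

43 bp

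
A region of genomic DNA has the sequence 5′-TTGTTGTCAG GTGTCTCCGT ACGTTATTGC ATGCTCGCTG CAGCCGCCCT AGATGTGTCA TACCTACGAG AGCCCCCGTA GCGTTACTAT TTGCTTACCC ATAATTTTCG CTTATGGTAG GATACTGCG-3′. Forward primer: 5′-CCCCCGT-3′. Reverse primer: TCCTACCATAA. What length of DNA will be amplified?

50 bp

Forward primer CCCCCGT is found on the top strand at positions 73–79.
Reverse complement of the reverse primer: TTATGGTAGGA. This occurs on the top strand at positions 112–122.
Amplicon spans positions 73–122: 50 bp.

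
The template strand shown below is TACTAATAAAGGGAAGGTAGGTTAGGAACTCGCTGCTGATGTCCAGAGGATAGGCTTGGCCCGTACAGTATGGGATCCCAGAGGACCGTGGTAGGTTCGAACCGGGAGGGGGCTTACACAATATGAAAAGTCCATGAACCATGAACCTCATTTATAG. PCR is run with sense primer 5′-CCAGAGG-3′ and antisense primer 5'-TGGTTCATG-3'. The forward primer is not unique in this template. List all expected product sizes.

The forward primer CCAGAGG matches the top strand at positions 43–49, 78–84.
The reverse primer's reverse complement is CATGAACCA, matching at positions 133–141.
Each forward site pairs with the reverse site to give a product ending at position 141: sizes 99, 64 bp.

99 bp, 64 bp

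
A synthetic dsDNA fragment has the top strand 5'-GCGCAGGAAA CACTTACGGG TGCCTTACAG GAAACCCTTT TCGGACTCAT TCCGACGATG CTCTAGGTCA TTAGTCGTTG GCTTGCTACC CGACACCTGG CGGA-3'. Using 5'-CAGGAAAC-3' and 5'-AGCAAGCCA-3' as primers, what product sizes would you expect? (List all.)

The forward primer CAGGAAAC matches the top strand at positions 4–11, 28–35.
The reverse primer's reverse complement is TGGCTTGCT, matching at positions 79–87.
Each forward site pairs with the reverse site to give a product ending at position 87: sizes 84, 60 bp.

84 bp, 60 bp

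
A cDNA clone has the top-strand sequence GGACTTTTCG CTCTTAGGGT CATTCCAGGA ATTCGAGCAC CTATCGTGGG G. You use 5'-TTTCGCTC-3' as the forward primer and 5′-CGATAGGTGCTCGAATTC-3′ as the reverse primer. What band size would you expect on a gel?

Scanning the template, TTTCGCTC occurs at positions 6–13; this primer anneals to the bottom strand there with its 3' end pointing downstream.
The reverse primer's reverse complement is GAATTCGAGCACCTATCG, which matches the template at positions 29–46.
Amplicon spans positions 6–46: 41 bp.

41 bp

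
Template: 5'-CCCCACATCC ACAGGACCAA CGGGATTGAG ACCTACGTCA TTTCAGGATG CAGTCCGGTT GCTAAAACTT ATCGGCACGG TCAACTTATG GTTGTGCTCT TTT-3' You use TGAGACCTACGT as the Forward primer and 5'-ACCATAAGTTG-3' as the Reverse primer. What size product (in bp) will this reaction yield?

66 bp

Scanning the template, TGAGACCTACGT occurs at positions 27–38; this primer anneals to the bottom strand there with its 3' end pointing downstream.
Reverse complement of the reverse primer: CAACTTATGGT. This occurs on the top strand at positions 82–92.
Product length = (reverse-primer end) − (forward-primer start) + 1 = 92 − 27 + 1 = 66 bp.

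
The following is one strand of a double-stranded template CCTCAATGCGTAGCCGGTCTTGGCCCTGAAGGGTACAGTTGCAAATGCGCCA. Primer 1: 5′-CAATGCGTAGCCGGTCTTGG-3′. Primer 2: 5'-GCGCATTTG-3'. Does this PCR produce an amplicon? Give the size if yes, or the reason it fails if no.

Primer 1 (CAATGCGTAGCCGGTCTTGG) matches the top strand at positions 4–23; it acts as a forward primer.
Primer 2's reverse complement is CAAATGCGC, matching the top strand at positions 42–50; it acts as a reverse primer.
The 3' ends face each other across positions 4–50, giving a 47 bp product.

Yes — a 47 bp product.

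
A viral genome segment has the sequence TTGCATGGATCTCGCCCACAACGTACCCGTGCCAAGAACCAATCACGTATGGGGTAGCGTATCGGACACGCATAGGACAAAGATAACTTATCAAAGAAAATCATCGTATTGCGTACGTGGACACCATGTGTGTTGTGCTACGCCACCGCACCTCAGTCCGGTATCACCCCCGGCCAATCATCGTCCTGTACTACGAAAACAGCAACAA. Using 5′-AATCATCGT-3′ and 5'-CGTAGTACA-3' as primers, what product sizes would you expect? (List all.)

The forward primer AATCATCGT matches the top strand at positions 99–107, 176–184.
The reverse primer's reverse complement is TGTACTACG, matching at positions 187–195.
Each forward site pairs with the reverse site to give a product ending at position 195: sizes 97, 20 bp.

97 bp, 20 bp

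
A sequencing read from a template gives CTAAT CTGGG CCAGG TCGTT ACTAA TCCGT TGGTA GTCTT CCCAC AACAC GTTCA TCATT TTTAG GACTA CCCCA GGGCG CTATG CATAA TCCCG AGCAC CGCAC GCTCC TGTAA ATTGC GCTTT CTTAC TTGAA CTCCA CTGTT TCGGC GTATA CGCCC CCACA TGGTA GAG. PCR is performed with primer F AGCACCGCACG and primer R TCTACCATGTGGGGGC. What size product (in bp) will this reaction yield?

77 bp

Forward primer AGCACCGCACG is found on the top strand at positions 96–106.
Taking the reverse complement of TCTACCATGTGGGGGC gives GCCCCCACATGGTAGA, found at positions 157–172 on the template; the primer anneals here to the top strand with its 3' end pointing upstream.
Amplicon spans positions 96–172: 77 bp.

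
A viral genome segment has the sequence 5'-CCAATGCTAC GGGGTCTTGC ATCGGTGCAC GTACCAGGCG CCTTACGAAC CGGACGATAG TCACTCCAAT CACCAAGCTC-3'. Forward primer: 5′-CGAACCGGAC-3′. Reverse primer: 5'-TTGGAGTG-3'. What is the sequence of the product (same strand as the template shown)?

5'-CGAACCGGACGATAGTCACTCCAA-3'

The forward primer matches the template at positions 46–55.
The reverse primer's reverse complement is CACTCCAA, which matches the template at positions 62–69.
The product is the template from position 46 through 69 (24 bp).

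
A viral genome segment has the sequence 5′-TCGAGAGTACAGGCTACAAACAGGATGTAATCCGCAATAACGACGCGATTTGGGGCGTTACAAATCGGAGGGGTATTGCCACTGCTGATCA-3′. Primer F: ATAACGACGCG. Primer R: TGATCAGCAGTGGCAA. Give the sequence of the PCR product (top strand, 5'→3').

Scanning the template, ATAACGACGCG occurs at positions 37–47; this primer anneals to the bottom strand there with its 3' end pointing downstream.
The reverse primer's reverse complement is TTGCCACTGCTGATCA, which matches the template at positions 76–91.
The product is the template from position 37 through 91 (55 bp).

5'-ATAACGACGCGATTTGGGGCGTTACAAATCGGAGGGGTATTGCCACTGCTGATCA-3'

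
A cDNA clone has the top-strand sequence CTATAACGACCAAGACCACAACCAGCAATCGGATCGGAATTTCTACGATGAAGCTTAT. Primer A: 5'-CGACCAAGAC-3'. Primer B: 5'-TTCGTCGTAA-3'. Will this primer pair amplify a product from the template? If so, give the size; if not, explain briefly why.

Primer B (TTCGTCGTAA) does not match the top strand, and its reverse complement TTACGACGAA does not match either.
With no annealing site for primer B, no amplification occurs.

No product — primer B has no binding site in the template.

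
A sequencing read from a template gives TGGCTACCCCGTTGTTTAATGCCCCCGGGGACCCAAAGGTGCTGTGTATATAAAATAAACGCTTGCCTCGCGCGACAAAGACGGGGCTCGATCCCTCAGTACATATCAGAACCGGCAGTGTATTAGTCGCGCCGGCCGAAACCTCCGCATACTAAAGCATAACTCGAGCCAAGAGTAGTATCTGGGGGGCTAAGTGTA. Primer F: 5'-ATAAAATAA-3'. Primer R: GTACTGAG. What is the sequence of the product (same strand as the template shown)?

Scanning the template, ATAAAATAA occurs at positions 50–58; this primer anneals to the bottom strand there with its 3' end pointing downstream.
The reverse primer's reverse complement is CTCAGTAC, which matches the template at positions 95–102.
The product is the template from position 50 through 102 (53 bp).

5'-ATAAAATAAACGCTTGCCTCGCGCGACAAAGACGGGGCTCGATCCCTCAGTAC-3'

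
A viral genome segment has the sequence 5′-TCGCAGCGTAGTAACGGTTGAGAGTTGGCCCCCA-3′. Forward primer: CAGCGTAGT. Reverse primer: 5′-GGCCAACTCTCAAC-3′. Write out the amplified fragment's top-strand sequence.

The forward primer matches the template at positions 4–12.
The reverse primer's reverse complement is GTTGAGAGTTGGCC, which matches the template at positions 17–30.
The product is the template from position 4 through 30 (27 bp).

5'-CAGCGTAGTAACGGTTGAGAGTTGGCC-3'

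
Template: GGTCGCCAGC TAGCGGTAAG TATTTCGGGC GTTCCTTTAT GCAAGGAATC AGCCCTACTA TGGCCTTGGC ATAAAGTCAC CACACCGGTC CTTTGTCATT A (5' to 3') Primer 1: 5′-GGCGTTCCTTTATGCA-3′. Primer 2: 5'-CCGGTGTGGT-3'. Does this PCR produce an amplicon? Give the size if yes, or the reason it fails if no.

Yes — a 61 bp product.

Primer 1 (GGCGTTCCTTTATGCA) matches the top strand at positions 28–43; it acts as a forward primer.
Primer 2's reverse complement is ACCACACCGG, matching the top strand at positions 79–88; it acts as a reverse primer.
The 3' ends face each other across positions 28–88, giving a 61 bp product.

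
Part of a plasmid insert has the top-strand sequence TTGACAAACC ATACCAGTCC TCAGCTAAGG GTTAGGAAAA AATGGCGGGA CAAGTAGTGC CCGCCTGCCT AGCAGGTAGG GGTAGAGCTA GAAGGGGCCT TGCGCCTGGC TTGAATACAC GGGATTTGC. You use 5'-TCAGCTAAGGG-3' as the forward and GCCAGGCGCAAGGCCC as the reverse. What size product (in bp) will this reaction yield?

Scanning the template, TCAGCTAAGGG occurs at positions 21–31; this primer anneals to the bottom strand there with its 3' end pointing downstream.
Reverse complement of the reverse primer: GGGCCTTGCGCCTGGC. This occurs on the top strand at positions 95–110.
The product runs from position 21 to position 110, so its length is 110 − 21 + 1 = 90 bp.

90 bp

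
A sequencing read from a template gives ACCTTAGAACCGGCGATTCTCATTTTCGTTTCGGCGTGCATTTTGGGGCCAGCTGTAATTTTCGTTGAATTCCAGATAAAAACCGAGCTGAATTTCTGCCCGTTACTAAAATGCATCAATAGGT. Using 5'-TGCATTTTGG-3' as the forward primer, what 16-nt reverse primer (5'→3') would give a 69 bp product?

The forward primer binds at positions 37–46, so a 69 bp product ends at position 37 + 69 − 1 = 105.
The reverse primer anneals to the top strand over positions 90–105, i.e. to GAATTTCTGCCCGTTA.
Its sequence written 5'→3' is the reverse complement: TAACGGGCAGAAATTC.

5'-TAACGGGCAGAAATTC-3'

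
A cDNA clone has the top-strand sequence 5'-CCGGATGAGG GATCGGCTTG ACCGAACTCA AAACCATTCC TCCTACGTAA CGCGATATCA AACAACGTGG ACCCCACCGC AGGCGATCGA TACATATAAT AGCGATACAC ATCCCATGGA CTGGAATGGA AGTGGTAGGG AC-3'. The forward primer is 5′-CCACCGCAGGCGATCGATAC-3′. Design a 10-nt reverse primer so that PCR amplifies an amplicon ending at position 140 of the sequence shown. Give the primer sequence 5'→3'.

The forward primer binds at positions 74–93; the product's 3' end on the top strand is position 140.
The reverse primer anneals to the top strand over positions 131–140, i.e. to AGTGGTAGGG.
Its sequence written 5'→3' is the reverse complement: CCCTACCACT.

5'-CCCTACCACT-3'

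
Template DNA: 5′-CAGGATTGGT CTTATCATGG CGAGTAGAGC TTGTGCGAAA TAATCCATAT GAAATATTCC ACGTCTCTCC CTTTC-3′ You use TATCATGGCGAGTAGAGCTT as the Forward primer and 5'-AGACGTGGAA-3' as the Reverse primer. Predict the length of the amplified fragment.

The forward primer matches the template at positions 13–32.
Reverse complement of the reverse primer: TTCCACGTCT. This occurs on the top strand at positions 57–66.
The product runs from position 13 to position 66, so its length is 66 − 13 + 1 = 54 bp.

54 bp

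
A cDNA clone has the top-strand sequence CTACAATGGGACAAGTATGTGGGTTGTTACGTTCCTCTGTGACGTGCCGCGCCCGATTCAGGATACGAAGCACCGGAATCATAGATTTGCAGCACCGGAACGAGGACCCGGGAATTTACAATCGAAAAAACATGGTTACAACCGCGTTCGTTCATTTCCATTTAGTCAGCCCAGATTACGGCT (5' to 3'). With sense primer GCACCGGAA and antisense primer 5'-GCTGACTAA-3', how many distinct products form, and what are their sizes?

The forward primer GCACCGGAA matches the top strand at positions 70–78, 92–100.
The reverse primer's reverse complement is TTAGTCAGC, matching at positions 162–170.
Each forward site pairs with the reverse site to give a product ending at position 170: sizes 101, 79 bp.

Two products: 101 bp, 79 bp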